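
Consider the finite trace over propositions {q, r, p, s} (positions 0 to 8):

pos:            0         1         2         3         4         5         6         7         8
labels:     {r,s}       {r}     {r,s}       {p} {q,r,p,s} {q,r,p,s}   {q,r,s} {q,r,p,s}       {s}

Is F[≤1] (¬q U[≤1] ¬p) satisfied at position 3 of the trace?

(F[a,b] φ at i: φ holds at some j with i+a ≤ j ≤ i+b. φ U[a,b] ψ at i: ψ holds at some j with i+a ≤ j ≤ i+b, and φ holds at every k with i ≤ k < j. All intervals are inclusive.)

Check (¬q U[≤1] ¬p) at each j in [3,4]:
  j=3: fails
  j=4: fails
No position in the window satisfies it → formula fails.

No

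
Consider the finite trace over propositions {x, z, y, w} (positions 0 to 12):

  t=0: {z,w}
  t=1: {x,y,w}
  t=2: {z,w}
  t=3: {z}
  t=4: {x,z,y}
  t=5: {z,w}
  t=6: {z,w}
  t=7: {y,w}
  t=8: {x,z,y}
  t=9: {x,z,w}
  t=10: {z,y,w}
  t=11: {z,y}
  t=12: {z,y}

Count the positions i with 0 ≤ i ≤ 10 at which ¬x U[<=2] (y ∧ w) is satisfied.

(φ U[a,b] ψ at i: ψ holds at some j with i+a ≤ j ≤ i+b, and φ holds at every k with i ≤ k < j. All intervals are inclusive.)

Evaluate at each i in [0,10]:
  i=0: ✓ (rhs at j=1; lhs holds on [0,0])
  i=1: ✓ (rhs at j=1)
  i=2: ✗ (no rhs in [2,4])
  i=3: ✗ (no rhs in [3,5])
  i=4: ✗ (no rhs in [4,6])
  i=5: ✓ (rhs at j=7; lhs holds on [5,6])
  i=6: ✓ (rhs at j=7; lhs holds on [6,6])
  i=7: ✓ (rhs at j=7)
  i=8: ✗ (lhs fails at k=8 before rhs at j=10)
  i=9: ✗ (lhs fails at k=9 before rhs at j=10)
  i=10: ✓ (rhs at j=10)
Positions where it holds: {0, 1, 5, 6, 7, 10} → 6.

6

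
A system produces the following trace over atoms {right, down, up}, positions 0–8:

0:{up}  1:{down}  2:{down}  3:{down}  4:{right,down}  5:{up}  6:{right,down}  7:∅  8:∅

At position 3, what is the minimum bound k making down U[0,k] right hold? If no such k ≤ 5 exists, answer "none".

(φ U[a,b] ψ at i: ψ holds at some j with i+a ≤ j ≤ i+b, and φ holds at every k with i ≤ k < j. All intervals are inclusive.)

1

Need earliest j ≥ 3 with right, and down at every k in [3,j-1].
  j=3: rhs fails.
  j=4: rhs holds; lhs holds on [3,3]. k = 1.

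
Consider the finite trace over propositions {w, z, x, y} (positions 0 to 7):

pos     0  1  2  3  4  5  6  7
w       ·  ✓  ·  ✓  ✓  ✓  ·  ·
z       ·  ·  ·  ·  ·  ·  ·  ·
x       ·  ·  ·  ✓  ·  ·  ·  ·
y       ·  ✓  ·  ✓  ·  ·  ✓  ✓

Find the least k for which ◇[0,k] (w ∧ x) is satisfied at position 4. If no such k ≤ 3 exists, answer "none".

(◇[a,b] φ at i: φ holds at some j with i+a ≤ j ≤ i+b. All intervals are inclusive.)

none

Scan j = 4,5,… for (w ∧ x):
  j=4: fails
  j=5: fails
  j=6: fails
  j=7: fails
No j in [4,7] satisfies it → none.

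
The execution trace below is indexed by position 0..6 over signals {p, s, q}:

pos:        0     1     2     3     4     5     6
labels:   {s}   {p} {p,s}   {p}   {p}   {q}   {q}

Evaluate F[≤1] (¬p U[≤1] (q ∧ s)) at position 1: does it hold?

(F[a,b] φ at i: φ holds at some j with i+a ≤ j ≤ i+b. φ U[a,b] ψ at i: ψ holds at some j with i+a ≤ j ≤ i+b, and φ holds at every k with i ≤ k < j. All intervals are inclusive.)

Check (¬p U[≤1] (q ∧ s)) at each j in [1,2]:
  j=1: fails
  j=2: fails
No position in the window satisfies it → formula fails.

False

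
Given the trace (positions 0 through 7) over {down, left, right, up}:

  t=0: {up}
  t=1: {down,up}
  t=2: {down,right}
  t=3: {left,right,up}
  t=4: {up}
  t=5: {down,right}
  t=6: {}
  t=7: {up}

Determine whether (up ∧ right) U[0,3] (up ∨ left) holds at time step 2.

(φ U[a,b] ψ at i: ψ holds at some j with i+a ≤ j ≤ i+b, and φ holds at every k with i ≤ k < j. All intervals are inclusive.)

Need some j in [2,5] with (up ∨ left), and (up ∧ right) at every k in [2,j-1].
  j=2: (up ∨ left) false.
  j=3: (up ∨ left) holds, but (up ∧ right) fails at k=2 → not this j.
  j=4: (up ∨ left) holds, but (up ∧ right) fails at k=2 → not this j.
  j=5: (up ∨ left) false.
No j in the window works → until fails.

False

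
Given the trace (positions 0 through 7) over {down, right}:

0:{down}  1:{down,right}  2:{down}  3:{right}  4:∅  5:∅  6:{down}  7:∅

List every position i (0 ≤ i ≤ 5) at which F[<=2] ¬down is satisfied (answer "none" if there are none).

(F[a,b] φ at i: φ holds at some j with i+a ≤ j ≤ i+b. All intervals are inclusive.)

1, 2, 3, 4, 5

Evaluate at each i in [0,5]:
  i=0: ✗ (none in [0,2])
  i=1: ✓ (witness j=3)
  i=2: ✓ (witness j=3)
  i=3: ✓ (witness j=3)
  i=4: ✓ (witness j=4)
  i=5: ✓ (witness j=5)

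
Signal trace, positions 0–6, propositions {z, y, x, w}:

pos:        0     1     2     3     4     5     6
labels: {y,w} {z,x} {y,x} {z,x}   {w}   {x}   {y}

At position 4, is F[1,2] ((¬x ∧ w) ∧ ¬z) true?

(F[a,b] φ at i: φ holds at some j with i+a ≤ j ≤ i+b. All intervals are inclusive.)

Check ((¬x ∧ w) ∧ ¬z) at each j in [5,6]:
  j=5: false
  j=6: false
No position in the window satisfies it → formula fails.

False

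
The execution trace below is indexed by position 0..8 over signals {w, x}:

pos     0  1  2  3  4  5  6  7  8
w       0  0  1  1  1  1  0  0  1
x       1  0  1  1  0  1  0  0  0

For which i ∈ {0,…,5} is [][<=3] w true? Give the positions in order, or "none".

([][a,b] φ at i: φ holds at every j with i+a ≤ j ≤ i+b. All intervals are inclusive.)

Evaluate at each i in [0,5]:
  i=0: ✗ (fails at j=0)
  i=1: ✗ (fails at j=1)
  i=2: ✓ (all of [2,5])
  i=3: ✗ (fails at j=6)
  i=4: ✗ (fails at j=6)
  i=5: ✗ (fails at j=6)

2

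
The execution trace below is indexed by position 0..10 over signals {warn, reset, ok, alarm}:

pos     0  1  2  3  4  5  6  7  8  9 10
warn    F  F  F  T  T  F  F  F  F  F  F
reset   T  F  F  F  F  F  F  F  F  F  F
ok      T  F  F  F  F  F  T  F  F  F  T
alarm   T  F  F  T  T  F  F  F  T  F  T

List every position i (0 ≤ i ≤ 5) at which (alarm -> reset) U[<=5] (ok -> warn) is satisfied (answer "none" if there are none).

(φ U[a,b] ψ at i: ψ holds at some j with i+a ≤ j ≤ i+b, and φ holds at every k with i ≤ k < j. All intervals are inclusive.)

Evaluate at each i in [0,5]:
  i=0: ✓ (rhs at j=1; lhs holds on [0,0])
  i=1: ✓ (rhs at j=1)
  i=2: ✓ (rhs at j=2)
  i=3: ✓ (rhs at j=3)
  i=4: ✓ (rhs at j=4)
  i=5: ✓ (rhs at j=5)

0, 1, 2, 3, 4, 5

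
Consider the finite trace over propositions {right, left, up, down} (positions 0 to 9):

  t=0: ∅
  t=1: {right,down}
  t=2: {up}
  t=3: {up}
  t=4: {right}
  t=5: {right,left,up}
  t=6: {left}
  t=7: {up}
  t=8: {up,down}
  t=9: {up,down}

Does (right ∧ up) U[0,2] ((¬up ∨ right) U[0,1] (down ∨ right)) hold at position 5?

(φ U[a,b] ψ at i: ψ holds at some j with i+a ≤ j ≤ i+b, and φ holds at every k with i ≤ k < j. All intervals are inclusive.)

Need some j in [5,7] with ((¬up ∨ right) U[0,1] (down ∨ right)), and (right ∧ up) at every k in [5,j-1].
  j=5: ((¬up ∨ right) U[0,1] (down ∨ right)) holds; no prefix to check → satisfied.

True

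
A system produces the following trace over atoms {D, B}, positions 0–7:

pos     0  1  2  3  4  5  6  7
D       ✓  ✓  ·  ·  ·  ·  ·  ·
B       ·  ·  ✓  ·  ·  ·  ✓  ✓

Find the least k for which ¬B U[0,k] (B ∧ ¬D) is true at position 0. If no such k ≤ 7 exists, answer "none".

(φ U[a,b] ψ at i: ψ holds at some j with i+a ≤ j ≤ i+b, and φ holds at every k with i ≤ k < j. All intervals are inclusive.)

Need earliest j ≥ 0 with (B ∧ ¬D), and ¬B at every k in [0,j-1].
  j=0: rhs fails.
  j=1: rhs fails.
  j=2: rhs holds; lhs holds on [0,1]. k = 2.

2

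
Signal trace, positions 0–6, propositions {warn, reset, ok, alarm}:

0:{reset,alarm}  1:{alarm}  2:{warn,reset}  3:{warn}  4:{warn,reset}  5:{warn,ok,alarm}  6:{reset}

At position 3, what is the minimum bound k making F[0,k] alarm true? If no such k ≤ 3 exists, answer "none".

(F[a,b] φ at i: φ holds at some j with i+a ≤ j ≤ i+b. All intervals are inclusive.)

2

Scan j = 3,4,… for alarm:
  j=3: fails
  j=4: fails
  j=5: holds
First hit at j=5, so smallest k = 5-3 = 2.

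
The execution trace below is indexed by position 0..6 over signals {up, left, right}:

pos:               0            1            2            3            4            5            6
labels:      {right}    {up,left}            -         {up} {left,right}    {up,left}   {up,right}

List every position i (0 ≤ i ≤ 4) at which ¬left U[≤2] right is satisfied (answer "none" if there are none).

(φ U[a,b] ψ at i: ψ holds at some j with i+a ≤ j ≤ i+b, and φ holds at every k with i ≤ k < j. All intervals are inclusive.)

Evaluate at each i in [0,4]:
  i=0: ✓ (rhs at j=0)
  i=1: ✗ (no rhs in [1,3])
  i=2: ✓ (rhs at j=4; lhs holds on [2,3])
  i=3: ✓ (rhs at j=4; lhs holds on [3,3])
  i=4: ✓ (rhs at j=4)

0, 2, 3, 4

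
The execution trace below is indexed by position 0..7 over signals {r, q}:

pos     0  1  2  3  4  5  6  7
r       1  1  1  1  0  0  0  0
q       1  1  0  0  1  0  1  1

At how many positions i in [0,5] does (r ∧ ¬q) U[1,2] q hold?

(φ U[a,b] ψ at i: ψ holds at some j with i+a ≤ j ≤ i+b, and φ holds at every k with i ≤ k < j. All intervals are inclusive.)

2

Evaluate at each i in [0,5]:
  i=0: ✗ (lhs fails at k=0 before rhs at j=1)
  i=1: ✗ (no rhs in [2,3])
  i=2: ✓ (rhs at j=4; lhs holds on [2,3])
  i=3: ✓ (rhs at j=4; lhs holds on [3,3])
  i=4: ✗ (lhs fails at k=4 before rhs at j=6)
  i=5: ✗ (lhs fails at k=5 before rhs at j=6)
Positions where it holds: {2, 3} → 2.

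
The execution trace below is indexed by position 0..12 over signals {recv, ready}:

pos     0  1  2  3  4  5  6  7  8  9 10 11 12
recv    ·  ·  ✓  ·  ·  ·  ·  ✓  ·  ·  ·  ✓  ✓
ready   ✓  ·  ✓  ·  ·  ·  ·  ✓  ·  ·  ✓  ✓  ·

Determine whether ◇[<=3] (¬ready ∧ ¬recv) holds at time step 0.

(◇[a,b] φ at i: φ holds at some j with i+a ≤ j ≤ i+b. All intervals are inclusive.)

True

Check (¬ready ∧ ¬recv) at each j in [0,3]:
  j=0: false
  j=1: true
  j=2: false
  j=3: true
Found at j=1 → formula holds.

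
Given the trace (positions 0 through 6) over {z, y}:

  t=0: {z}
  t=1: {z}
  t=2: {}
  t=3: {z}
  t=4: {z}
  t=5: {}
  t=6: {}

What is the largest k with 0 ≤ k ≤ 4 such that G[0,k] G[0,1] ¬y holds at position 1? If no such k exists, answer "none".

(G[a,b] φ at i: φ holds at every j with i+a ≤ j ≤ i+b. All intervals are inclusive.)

G[0,1] ¬y must hold from j=1 onward; find where it first fails.
  j=1: holds
  j=2: holds
  j=3: holds
  j=4: holds
  j=5: holds
Holds through j=5; largest k = 4.

4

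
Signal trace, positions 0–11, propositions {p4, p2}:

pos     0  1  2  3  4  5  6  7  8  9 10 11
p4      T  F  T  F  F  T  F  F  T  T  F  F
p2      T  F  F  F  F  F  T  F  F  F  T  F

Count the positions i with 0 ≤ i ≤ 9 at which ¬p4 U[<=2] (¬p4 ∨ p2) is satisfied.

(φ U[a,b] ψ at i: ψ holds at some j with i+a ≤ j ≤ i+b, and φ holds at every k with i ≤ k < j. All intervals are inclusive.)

Evaluate at each i in [0,9]:
  i=0: ✓ (rhs at j=0)
  i=1: ✓ (rhs at j=1)
  i=2: ✗ (lhs fails at k=2 before rhs at j=3)
  i=3: ✓ (rhs at j=3)
  i=4: ✓ (rhs at j=4)
  i=5: ✗ (lhs fails at k=5 before rhs at j=6)
  i=6: ✓ (rhs at j=6)
  i=7: ✓ (rhs at j=7)
  i=8: ✗ (lhs fails at k=8 before rhs at j=10)
  i=9: ✗ (lhs fails at k=9 before rhs at j=10)
Positions where it holds: {0, 1, 3, 4, 6, 7} → 6.

6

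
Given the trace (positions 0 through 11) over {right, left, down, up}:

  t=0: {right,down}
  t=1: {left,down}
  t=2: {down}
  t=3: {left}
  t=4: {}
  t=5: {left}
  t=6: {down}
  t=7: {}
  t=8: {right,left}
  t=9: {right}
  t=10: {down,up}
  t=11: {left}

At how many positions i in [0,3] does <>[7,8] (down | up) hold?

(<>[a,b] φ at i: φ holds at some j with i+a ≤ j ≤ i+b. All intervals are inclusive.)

2

Evaluate at each i in [0,3]:
  i=0: ✗ (none in [7,8])
  i=1: ✗ (none in [8,9])
  i=2: ✓ (witness j=10)
  i=3: ✓ (witness j=10)
Positions where it holds: {2, 3} → 2.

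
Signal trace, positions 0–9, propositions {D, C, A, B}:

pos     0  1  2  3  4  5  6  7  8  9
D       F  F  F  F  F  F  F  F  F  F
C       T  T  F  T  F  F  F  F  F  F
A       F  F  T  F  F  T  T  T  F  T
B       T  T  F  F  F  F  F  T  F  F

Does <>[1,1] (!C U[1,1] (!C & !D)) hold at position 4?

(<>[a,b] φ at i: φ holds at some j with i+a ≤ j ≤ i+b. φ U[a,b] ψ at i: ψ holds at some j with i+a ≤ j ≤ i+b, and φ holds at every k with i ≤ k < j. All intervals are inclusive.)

Yes

Check (!C U[1,1] (!C & !D)) at each j in [5,5]:
  j=5: holds
Found at j=5 → formula holds.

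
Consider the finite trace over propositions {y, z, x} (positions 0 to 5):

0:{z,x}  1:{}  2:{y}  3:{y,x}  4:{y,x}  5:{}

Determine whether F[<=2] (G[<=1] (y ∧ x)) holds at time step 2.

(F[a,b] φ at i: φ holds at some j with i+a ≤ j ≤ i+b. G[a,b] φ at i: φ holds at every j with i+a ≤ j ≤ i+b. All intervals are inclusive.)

Yes

Check G[<=1] (y ∧ x) at each j in [2,4]:
  j=2: fails at 2
  j=3: holds on [3,4]
  j=4: fails at 5
Found at j=3 → formula holds.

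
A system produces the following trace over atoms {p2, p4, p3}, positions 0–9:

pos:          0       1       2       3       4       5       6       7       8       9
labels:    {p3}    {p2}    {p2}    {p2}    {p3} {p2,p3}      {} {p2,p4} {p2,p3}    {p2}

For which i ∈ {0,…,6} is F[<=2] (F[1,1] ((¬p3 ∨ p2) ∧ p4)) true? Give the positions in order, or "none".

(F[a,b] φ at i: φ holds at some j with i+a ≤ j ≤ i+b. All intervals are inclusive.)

4, 5, 6

Evaluate at each i in [0,6]:
  i=0: ✗ (none in [0,2])
  i=1: ✗ (none in [1,3])
  i=2: ✗ (none in [2,4])
  i=3: ✗ (none in [3,5])
  i=4: ✓ (witness j=6)
  i=5: ✓ (witness j=6)
  i=6: ✓ (witness j=6)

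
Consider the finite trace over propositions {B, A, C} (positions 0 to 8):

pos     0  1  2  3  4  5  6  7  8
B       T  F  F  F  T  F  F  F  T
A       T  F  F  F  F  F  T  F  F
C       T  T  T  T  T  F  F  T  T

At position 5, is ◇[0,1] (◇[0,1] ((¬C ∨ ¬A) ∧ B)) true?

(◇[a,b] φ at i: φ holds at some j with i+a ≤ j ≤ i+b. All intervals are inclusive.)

No

Check ◇[0,1] ((¬C ∨ ¬A) ∧ B) at each j in [5,6]:
  j=5: fails (none in [5,6])
  j=6: fails (none in [6,7])
No position in the window satisfies it → formula fails.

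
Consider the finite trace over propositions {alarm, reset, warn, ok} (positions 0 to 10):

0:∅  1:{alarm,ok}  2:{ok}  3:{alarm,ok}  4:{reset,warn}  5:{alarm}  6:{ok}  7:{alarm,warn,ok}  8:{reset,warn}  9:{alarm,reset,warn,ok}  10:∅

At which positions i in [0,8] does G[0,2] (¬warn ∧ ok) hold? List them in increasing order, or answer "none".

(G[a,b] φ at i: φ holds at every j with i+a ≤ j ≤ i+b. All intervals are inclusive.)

Evaluate at each i in [0,8]:
  i=0: ✗ (fails at j=0)
  i=1: ✓ (all of [1,3])
  i=2: ✗ (fails at j=4)
  i=3: ✗ (fails at j=4)
  i=4: ✗ (fails at j=4)
  i=5: ✗ (fails at j=5)
  i=6: ✗ (fails at j=7)
  i=7: ✗ (fails at j=7)
  i=8: ✗ (fails at j=8)

1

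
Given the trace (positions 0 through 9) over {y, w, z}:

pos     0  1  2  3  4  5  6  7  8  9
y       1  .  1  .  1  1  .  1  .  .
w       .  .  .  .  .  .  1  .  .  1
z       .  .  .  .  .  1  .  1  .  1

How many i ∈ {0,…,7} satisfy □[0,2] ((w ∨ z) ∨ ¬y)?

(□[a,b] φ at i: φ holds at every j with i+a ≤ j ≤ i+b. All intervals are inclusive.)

Evaluate at each i in [0,7]:
  i=0: ✗ (fails at j=0)
  i=1: ✗ (fails at j=2)
  i=2: ✗ (fails at j=2)
  i=3: ✗ (fails at j=4)
  i=4: ✗ (fails at j=4)
  i=5: ✓ (all of [5,7])
  i=6: ✓ (all of [6,8])
  i=7: ✓ (all of [7,9])
Positions where it holds: {5, 6, 7} → 3.

3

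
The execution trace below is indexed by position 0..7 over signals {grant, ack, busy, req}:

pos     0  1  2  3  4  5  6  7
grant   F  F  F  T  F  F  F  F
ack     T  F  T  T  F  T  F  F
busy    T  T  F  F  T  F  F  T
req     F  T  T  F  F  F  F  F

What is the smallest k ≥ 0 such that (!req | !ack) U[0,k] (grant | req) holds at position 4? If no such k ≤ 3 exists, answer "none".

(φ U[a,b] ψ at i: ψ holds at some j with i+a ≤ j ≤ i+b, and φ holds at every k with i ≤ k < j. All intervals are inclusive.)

none

Need earliest j ≥ 4 with (grant | req), and (!req | !ack) at every k in [4,j-1].
  j=4: rhs fails.
  j=5: rhs fails.
  j=6: rhs fails.
  j=7: rhs fails.
No witness within the range → none.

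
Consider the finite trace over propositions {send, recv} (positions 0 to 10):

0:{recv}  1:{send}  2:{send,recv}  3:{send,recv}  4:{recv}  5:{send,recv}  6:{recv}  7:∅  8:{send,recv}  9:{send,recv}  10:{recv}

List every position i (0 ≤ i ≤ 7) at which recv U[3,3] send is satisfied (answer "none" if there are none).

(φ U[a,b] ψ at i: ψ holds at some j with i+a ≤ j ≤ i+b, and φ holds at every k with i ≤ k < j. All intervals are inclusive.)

2

Evaluate at each i in [0,7]:
  i=0: ✗ (lhs fails at k=1 before rhs at j=3)
  i=1: ✗ (no rhs in [4,4])
  i=2: ✓ (rhs at j=5; lhs holds on [2,4])
  i=3: ✗ (no rhs in [6,6])
  i=4: ✗ (no rhs in [7,7])
  i=5: ✗ (lhs fails at k=7 before rhs at j=8)
  i=6: ✗ (lhs fails at k=7 before rhs at j=9)
  i=7: ✗ (no rhs in [10,10])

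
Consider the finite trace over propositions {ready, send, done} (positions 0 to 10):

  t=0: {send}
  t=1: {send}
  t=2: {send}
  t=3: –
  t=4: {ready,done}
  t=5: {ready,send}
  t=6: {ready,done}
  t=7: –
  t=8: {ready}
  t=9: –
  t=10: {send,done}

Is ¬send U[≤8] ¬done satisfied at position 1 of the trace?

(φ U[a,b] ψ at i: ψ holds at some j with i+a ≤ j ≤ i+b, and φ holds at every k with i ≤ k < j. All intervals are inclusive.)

True

Need some j in [1,9] with ¬done, and ¬send at every k in [1,j-1].
  j=1: ¬done holds; no prefix to check → satisfied.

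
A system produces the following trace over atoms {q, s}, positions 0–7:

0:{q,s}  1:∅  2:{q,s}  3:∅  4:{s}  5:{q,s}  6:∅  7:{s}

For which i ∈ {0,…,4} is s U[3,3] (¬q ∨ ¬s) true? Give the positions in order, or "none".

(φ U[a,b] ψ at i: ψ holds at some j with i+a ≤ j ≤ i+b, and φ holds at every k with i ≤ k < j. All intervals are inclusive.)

Evaluate at each i in [0,4]:
  i=0: ✗ (lhs fails at k=1 before rhs at j=3)
  i=1: ✗ (lhs fails at k=1 before rhs at j=4)
  i=2: ✗ (no rhs in [5,5])
  i=3: ✗ (lhs fails at k=3 before rhs at j=6)
  i=4: ✗ (lhs fails at k=6 before rhs at j=7)

none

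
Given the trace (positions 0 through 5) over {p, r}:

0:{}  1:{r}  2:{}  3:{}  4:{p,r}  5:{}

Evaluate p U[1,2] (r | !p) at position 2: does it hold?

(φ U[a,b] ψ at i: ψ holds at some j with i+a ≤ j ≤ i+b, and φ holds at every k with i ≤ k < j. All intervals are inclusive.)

Need some j in [3,4] with (r | !p), and p at every k in [2,j-1].
  j=3: (r | !p) holds, but p fails at k=2 → not this j.
  j=4: (r | !p) holds, but p fails at k=2 → not this j.
No j in the window works → until fails.

False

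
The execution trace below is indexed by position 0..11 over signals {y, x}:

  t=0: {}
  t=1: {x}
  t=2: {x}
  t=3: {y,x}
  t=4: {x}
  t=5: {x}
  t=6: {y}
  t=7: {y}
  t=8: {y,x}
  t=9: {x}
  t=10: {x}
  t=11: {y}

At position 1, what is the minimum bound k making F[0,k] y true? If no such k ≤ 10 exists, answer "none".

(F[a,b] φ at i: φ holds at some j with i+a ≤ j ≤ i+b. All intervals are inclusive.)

2

Scan j = 1,2,… for y:
  j=1: fails
  j=2: fails
  j=3: holds
First hit at j=3, so smallest k = 3-1 = 2.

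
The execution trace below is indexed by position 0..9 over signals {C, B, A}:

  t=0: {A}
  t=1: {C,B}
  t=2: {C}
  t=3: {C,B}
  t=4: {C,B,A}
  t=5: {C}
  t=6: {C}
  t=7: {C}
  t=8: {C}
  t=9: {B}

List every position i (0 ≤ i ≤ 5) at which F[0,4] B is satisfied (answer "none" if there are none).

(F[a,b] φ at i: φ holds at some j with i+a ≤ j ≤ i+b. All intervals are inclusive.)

Evaluate at each i in [0,5]:
  i=0: ✓ (witness j=1)
  i=1: ✓ (witness j=1)
  i=2: ✓ (witness j=3)
  i=3: ✓ (witness j=3)
  i=4: ✓ (witness j=4)
  i=5: ✓ (witness j=9)

0, 1, 2, 3, 4, 5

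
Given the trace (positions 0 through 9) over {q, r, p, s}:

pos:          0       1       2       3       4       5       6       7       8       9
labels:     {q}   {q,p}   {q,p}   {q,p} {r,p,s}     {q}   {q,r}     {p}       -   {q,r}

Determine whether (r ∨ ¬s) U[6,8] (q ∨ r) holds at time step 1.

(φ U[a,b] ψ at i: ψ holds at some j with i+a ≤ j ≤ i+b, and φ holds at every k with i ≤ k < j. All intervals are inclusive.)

Need some j in [7,9] with (q ∨ r), and (r ∨ ¬s) at every k in [1,j-1].
  j=7: (q ∨ r) false.
  j=8: (q ∨ r) false.
  j=9: (q ∨ r) holds; (r ∨ ¬s) holds at every k in [1,8] → satisfied.

Holds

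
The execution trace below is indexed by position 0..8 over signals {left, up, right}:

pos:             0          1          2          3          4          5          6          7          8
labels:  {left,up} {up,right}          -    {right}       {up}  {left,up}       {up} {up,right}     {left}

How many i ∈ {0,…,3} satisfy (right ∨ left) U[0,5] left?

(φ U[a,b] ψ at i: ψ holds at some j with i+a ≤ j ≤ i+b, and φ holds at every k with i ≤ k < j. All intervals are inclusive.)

1

Evaluate at each i in [0,3]:
  i=0: ✓ (rhs at j=0)
  i=1: ✗ (lhs fails at k=2 before rhs at j=5)
  i=2: ✗ (lhs fails at k=2 before rhs at j=5)
  i=3: ✗ (lhs fails at k=4 before rhs at j=5)
Positions where it holds: {0} → 1.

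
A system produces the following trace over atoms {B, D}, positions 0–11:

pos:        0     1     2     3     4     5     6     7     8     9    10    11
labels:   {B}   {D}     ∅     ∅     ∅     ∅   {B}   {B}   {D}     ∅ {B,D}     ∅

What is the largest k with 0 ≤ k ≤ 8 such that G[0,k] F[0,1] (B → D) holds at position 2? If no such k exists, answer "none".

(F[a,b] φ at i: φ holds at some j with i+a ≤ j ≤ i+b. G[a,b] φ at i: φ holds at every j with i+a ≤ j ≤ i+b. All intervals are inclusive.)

F[0,1] (B → D) must hold from j=2 onward; find where it first fails.
  j=2: holds
  j=3: holds
  j=4: holds
  j=5: holds
  j=6: fails
Holds on [2,5], so largest k = 3.

3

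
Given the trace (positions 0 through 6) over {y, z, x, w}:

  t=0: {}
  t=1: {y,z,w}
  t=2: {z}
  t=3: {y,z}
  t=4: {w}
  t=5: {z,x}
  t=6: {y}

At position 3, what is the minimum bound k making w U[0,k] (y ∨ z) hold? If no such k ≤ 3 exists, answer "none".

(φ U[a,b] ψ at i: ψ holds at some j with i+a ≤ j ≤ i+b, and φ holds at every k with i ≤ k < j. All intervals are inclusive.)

0

Need earliest j ≥ 3 with (y ∨ z), and w at every k in [3,j-1].
  j=3: rhs holds (empty prefix). k = 0.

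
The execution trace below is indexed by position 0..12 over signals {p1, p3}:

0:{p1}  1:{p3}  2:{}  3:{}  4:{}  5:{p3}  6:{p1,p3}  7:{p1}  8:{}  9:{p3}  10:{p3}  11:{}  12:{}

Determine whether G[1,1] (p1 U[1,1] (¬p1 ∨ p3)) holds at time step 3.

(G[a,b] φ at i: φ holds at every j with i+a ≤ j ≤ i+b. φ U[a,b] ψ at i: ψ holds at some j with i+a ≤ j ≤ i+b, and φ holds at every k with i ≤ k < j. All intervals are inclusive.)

No

Check (p1 U[1,1] (¬p1 ∨ p3)) at every j in [4,4]:
  j=4: fails
Fails at j=4 → formula fails.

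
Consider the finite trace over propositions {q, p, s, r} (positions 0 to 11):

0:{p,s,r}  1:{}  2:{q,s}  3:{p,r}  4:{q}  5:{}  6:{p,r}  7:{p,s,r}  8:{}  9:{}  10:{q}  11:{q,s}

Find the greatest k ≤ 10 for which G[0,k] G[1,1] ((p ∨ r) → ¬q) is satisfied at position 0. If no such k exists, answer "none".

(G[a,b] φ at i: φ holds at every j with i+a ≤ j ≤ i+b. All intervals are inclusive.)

G[1,1] ((p ∨ r) → ¬q) must hold from j=0 onward; find where it first fails.
  j=0: holds
  j=1: holds
  j=2: holds
  j=3: holds
  j=4: holds
  j=5: holds
  j=6: holds
  j=7: holds
  j=8: holds
  j=9: holds
  j=10: holds
Holds through j=10; largest k = 10.

10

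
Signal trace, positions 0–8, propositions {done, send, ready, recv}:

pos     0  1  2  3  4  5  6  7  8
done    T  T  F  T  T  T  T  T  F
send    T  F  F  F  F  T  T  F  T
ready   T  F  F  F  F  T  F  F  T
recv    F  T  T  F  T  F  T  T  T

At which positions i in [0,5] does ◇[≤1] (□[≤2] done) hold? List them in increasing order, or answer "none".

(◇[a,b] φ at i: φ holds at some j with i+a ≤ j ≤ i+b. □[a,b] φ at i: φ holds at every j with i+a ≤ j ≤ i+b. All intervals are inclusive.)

2, 3, 4, 5

Evaluate at each i in [0,5]:
  i=0: ✗ (none in [0,1])
  i=1: ✗ (none in [1,2])
  i=2: ✓ (witness j=3)
  i=3: ✓ (witness j=3)
  i=4: ✓ (witness j=4)
  i=5: ✓ (witness j=5)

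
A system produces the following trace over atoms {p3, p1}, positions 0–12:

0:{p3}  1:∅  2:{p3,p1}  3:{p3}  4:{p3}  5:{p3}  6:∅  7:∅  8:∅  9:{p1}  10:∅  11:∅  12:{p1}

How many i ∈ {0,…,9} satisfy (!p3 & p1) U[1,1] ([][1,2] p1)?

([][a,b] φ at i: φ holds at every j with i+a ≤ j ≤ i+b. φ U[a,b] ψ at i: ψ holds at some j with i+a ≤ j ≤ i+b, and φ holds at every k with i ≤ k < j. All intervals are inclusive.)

Evaluate at each i in [0,9]:
  i=0: ✗ (no rhs in [1,1])
  i=1: ✗ (no rhs in [2,2])
  i=2: ✗ (no rhs in [3,3])
  i=3: ✗ (no rhs in [4,4])
  i=4: ✗ (no rhs in [5,5])
  i=5: ✗ (no rhs in [6,6])
  i=6: ✗ (no rhs in [7,7])
  i=7: ✗ (no rhs in [8,8])
  i=8: ✗ (no rhs in [9,9])
  i=9: ✗ (no rhs in [10,10])
Positions where it holds: {} → 0.

0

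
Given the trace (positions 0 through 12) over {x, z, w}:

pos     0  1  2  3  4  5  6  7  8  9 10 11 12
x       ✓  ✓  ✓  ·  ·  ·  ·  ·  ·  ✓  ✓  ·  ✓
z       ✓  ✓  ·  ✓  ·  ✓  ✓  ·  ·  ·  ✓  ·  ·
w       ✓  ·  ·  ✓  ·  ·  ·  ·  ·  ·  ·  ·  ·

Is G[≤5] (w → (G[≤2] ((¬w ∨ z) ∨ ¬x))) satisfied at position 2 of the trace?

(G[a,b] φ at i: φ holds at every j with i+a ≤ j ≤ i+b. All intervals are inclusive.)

Holds

Check (w → (G[≤2] ((¬w ∨ z) ∨ ¬x))) at every j in [2,7]:
  j=2: antecedent false → ✓
  j=3: antecedent true; consequent holds on [3,5] → ✓
  j=4: antecedent false → ✓
  j=5: antecedent false → ✓
  j=6: antecedent false → ✓
  j=7: antecedent false → ✓
All positions satisfy it → formula holds.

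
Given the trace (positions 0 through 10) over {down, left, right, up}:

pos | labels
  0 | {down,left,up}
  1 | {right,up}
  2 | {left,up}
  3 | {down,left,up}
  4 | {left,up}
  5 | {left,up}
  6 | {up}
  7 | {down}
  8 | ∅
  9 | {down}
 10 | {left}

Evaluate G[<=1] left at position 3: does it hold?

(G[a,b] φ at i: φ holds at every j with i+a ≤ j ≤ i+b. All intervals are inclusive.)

Check left at every j in [3,4]:
  j=3: true
  j=4: true
All positions satisfy it → formula holds.

Yes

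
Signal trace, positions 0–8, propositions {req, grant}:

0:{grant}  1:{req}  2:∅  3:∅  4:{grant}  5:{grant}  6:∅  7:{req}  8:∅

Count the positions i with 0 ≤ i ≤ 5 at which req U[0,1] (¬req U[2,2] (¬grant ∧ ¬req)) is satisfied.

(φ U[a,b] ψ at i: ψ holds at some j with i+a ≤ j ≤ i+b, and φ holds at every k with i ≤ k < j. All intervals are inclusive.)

1

Evaluate at each i in [0,5]:
  i=0: ✗ (no rhs in [0,1])
  i=1: ✗ (no rhs in [1,2])
  i=2: ✗ (no rhs in [2,3])
  i=3: ✗ (lhs fails at k=3 before rhs at j=4)
  i=4: ✓ (rhs at j=4)
  i=5: ✗ (no rhs in [5,6])
Positions where it holds: {4} → 1.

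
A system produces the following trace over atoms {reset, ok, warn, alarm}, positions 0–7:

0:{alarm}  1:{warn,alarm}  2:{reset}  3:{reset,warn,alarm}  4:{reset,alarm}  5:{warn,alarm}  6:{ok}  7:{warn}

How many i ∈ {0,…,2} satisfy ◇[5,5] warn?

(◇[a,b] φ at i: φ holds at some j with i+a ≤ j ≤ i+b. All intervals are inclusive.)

2

Evaluate at each i in [0,2]:
  i=0: ✓ (witness j=5)
  i=1: ✗ (none in [6,6])
  i=2: ✓ (witness j=7)
Positions where it holds: {0, 2} → 2.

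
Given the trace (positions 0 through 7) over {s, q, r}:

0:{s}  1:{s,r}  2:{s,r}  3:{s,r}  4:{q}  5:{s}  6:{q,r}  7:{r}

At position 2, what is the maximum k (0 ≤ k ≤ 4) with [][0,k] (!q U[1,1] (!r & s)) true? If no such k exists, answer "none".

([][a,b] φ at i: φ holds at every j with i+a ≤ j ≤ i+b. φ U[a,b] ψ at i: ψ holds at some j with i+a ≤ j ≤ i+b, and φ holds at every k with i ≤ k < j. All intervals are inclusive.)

(!q U[1,1] (!r & s)) must hold from j=2 onward; find where it first fails.
  j=2: fails → no k works.

none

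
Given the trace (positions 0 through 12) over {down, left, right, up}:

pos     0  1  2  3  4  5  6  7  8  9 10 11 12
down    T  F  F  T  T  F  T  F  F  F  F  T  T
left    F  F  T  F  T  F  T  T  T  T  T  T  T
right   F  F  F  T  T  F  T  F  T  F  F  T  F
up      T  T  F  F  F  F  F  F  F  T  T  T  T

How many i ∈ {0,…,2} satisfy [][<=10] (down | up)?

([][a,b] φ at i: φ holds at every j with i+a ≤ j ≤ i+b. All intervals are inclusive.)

Evaluate at each i in [0,2]:
  i=0: ✗ (fails at j=2)
  i=1: ✗ (fails at j=2)
  i=2: ✗ (fails at j=2)
Positions where it holds: {} → 0.

0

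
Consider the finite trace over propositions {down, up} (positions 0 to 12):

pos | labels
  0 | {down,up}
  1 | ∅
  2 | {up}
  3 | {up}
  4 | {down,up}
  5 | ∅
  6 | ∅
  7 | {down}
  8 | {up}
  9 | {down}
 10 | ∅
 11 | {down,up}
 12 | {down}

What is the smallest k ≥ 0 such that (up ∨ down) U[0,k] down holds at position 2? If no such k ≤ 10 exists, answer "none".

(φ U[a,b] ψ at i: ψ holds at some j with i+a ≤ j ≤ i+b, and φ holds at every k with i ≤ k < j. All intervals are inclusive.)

Need earliest j ≥ 2 with down, and (up ∨ down) at every k in [2,j-1].
  j=2: rhs fails.
  j=3: rhs fails.
  j=4: rhs holds; lhs holds on [2,3]. k = 2.

2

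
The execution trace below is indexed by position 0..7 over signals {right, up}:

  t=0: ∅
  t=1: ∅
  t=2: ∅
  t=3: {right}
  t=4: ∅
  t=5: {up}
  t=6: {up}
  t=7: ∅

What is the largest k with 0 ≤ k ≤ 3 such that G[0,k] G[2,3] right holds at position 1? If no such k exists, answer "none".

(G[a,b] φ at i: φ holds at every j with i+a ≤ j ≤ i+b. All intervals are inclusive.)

none

G[2,3] right must hold from j=1 onward; find where it first fails.
  j=1: fails → no k works.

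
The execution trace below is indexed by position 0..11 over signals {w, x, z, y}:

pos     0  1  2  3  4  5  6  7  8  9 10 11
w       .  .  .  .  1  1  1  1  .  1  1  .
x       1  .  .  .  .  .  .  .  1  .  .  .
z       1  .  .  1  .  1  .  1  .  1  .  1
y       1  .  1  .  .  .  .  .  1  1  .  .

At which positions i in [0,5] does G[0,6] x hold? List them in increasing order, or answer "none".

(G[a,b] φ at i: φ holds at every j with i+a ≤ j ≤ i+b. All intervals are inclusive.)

Evaluate at each i in [0,5]:
  i=0: ✗ (fails at j=1)
  i=1: ✗ (fails at j=1)
  i=2: ✗ (fails at j=2)
  i=3: ✗ (fails at j=3)
  i=4: ✗ (fails at j=4)
  i=5: ✗ (fails at j=5)

none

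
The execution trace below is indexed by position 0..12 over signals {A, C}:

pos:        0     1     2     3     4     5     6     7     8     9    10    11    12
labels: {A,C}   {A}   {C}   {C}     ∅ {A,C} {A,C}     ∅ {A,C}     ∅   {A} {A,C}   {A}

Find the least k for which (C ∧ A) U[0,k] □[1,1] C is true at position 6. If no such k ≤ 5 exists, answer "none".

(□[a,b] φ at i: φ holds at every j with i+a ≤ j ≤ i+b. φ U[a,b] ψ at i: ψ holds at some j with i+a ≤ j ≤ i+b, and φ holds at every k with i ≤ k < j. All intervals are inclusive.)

Need earliest j ≥ 6 with □[1,1] C, and (C ∧ A) at every k in [6,j-1].
  j=6: rhs fails.
  j=7: rhs holds; lhs holds on [6,6]. k = 1.

1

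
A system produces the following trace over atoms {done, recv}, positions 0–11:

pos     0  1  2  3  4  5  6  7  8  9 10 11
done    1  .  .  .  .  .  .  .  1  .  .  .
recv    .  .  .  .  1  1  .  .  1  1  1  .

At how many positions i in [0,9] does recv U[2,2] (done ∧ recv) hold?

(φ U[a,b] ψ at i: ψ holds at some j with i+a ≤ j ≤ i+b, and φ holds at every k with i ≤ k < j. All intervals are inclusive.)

0

Evaluate at each i in [0,9]:
  i=0: ✗ (no rhs in [2,2])
  i=1: ✗ (no rhs in [3,3])
  i=2: ✗ (no rhs in [4,4])
  i=3: ✗ (no rhs in [5,5])
  i=4: ✗ (no rhs in [6,6])
  i=5: ✗ (no rhs in [7,7])
  i=6: ✗ (lhs fails at k=6 before rhs at j=8)
  i=7: ✗ (no rhs in [9,9])
  i=8: ✗ (no rhs in [10,10])
  i=9: ✗ (no rhs in [11,11])
Positions where it holds: {} → 0.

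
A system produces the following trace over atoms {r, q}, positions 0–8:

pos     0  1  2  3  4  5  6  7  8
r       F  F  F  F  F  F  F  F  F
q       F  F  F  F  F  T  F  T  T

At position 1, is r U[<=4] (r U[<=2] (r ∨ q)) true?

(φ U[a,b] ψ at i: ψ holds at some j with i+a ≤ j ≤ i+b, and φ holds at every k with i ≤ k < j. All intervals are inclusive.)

False

Need some j in [1,5] with (r U[<=2] (r ∨ q)), and r at every k in [1,j-1].
  j=1: (r U[<=2] (r ∨ q)) — fails.
  j=2: (r U[<=2] (r ∨ q)) — fails.
  j=3: (r U[<=2] (r ∨ q)) — fails.
  j=4: (r U[<=2] (r ∨ q)) — fails.
  j=5: (r U[<=2] (r ∨ q)) holds, but r fails at k=1 → not this j.
No j in the window works → until fails.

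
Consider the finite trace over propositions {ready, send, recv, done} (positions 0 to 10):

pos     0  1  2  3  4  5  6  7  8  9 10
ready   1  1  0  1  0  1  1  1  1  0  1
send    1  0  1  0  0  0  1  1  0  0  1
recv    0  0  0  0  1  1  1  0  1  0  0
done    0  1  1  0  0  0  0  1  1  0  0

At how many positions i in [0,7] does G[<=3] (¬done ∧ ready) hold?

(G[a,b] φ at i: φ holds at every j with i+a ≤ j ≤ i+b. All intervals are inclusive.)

0

Evaluate at each i in [0,7]:
  i=0: ✗ (fails at j=1)
  i=1: ✗ (fails at j=1)
  i=2: ✗ (fails at j=2)
  i=3: ✗ (fails at j=4)
  i=4: ✗ (fails at j=4)
  i=5: ✗ (fails at j=7)
  i=6: ✗ (fails at j=7)
  i=7: ✗ (fails at j=7)
Positions where it holds: {} → 0.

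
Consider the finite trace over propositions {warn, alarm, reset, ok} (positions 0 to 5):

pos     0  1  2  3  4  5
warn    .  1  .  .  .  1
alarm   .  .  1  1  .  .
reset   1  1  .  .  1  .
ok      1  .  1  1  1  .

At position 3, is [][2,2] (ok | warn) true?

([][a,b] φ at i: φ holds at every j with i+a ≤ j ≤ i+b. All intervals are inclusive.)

Holds

Check (ok | warn) at every j in [5,5]:
  j=5: true
All positions satisfy it → formula holds.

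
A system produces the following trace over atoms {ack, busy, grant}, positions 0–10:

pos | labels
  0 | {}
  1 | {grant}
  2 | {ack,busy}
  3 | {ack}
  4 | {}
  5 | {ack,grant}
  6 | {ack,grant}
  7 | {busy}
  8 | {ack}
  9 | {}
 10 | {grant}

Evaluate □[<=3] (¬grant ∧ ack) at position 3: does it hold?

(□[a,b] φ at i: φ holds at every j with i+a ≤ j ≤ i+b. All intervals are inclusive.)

False

Check (¬grant ∧ ack) at every j in [3,6]:
  j=3: true
  j=4: false
  j=5: false
  j=6: false
Fails at j=4 → formula fails.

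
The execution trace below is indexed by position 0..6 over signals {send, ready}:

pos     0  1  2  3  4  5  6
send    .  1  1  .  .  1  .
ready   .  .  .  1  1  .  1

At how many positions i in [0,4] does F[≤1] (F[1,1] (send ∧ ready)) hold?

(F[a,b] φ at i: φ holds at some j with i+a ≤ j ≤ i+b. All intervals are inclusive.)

0

Evaluate at each i in [0,4]:
  i=0: ✗ (none in [0,1])
  i=1: ✗ (none in [1,2])
  i=2: ✗ (none in [2,3])
  i=3: ✗ (none in [3,4])
  i=4: ✗ (none in [4,5])
Positions where it holds: {} → 0.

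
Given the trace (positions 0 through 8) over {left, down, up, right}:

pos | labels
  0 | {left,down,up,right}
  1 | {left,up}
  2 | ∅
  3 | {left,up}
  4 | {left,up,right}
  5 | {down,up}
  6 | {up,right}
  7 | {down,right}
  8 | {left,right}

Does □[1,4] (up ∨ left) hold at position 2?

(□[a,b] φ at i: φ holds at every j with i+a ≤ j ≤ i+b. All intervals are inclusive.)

Check (up ∨ left) at every j in [3,6]:
  j=3: true
  j=4: true
  j=5: true
  j=6: true
All positions satisfy it → formula holds.

True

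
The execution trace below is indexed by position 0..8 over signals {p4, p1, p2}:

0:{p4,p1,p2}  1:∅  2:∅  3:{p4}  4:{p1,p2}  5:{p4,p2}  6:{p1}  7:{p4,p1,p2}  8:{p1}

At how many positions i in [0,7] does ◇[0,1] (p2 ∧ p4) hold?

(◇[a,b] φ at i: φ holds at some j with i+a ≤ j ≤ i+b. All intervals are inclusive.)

Evaluate at each i in [0,7]:
  i=0: ✓ (witness j=0)
  i=1: ✗ (none in [1,2])
  i=2: ✗ (none in [2,3])
  i=3: ✗ (none in [3,4])
  i=4: ✓ (witness j=5)
  i=5: ✓ (witness j=5)
  i=6: ✓ (witness j=7)
  i=7: ✓ (witness j=7)
Positions where it holds: {0, 4, 5, 6, 7} → 5.

5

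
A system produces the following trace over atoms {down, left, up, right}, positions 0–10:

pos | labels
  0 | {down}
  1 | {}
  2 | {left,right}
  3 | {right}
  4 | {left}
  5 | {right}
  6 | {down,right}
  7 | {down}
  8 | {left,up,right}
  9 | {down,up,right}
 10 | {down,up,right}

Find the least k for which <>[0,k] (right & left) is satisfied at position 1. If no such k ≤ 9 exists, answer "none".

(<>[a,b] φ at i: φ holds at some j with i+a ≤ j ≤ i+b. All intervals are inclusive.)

Scan j = 1,2,… for (right & left):
  j=1: fails
  j=2: holds
First hit at j=2, so smallest k = 2-1 = 1.

1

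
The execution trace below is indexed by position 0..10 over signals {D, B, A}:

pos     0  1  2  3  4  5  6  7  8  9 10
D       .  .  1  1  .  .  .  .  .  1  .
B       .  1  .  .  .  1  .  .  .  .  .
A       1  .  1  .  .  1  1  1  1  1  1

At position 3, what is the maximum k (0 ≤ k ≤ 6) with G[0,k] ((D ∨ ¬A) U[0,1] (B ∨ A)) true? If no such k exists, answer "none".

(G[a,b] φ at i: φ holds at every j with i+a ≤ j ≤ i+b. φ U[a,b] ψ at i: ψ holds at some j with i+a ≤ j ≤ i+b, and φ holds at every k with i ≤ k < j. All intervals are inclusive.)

((D ∨ ¬A) U[0,1] (B ∨ A)) must hold from j=3 onward; find where it first fails.
  j=3: fails → no k works.

none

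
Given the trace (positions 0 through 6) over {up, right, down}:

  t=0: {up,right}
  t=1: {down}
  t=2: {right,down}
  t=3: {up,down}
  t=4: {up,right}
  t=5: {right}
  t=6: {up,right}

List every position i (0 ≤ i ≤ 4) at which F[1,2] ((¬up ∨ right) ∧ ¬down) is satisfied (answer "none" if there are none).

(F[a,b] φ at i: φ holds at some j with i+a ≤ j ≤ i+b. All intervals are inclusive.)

Evaluate at each i in [0,4]:
  i=0: ✗ (none in [1,2])
  i=1: ✗ (none in [2,3])
  i=2: ✓ (witness j=4)
  i=3: ✓ (witness j=4)
  i=4: ✓ (witness j=5)

2, 3, 4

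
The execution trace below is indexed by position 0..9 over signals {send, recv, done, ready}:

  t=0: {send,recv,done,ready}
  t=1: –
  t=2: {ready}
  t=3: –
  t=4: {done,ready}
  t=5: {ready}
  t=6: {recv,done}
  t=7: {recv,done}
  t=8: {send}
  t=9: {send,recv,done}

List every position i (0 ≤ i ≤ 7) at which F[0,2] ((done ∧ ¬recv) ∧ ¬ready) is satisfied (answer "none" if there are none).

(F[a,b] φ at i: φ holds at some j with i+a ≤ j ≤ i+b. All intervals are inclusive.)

none

Evaluate at each i in [0,7]:
  i=0: ✗ (none in [0,2])
  i=1: ✗ (none in [1,3])
  i=2: ✗ (none in [2,4])
  i=3: ✗ (none in [3,5])
  i=4: ✗ (none in [4,6])
  i=5: ✗ (none in [5,7])
  i=6: ✗ (none in [6,8])
  i=7: ✗ (none in [7,9])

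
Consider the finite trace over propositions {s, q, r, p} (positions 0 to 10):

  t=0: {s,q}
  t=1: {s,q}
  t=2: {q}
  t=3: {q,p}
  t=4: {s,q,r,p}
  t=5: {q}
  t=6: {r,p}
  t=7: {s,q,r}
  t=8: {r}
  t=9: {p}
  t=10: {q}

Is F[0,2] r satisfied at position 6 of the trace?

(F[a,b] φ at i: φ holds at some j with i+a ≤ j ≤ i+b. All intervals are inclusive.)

Check r at each j in [6,8]:
  j=6: true
  j=7: true
  j=8: true
Found at j=6 → formula holds.

Yes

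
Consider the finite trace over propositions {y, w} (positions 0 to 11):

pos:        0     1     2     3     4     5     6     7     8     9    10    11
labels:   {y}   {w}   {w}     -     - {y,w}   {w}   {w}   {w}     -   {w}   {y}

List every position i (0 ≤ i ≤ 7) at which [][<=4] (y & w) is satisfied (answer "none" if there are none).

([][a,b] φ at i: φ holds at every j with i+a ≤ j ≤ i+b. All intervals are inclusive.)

Evaluate at each i in [0,7]:
  i=0: ✗ (fails at j=0)
  i=1: ✗ (fails at j=1)
  i=2: ✗ (fails at j=2)
  i=3: ✗ (fails at j=3)
  i=4: ✗ (fails at j=4)
  i=5: ✗ (fails at j=6)
  i=6: ✗ (fails at j=6)
  i=7: ✗ (fails at j=7)

none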